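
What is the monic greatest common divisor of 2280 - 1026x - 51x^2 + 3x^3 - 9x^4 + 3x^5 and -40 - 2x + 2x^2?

-20 - x + x^2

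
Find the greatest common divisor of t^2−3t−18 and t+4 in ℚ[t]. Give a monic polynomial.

1

By polynomial division,
  t^2−3t−18 = (t−7)(t+4) + (10)
  t+4 = ((1/10)t+2/5)(10) + (0)
The last nonzero remainder is the constant 10, so the polynomials are coprime and gcd = 1.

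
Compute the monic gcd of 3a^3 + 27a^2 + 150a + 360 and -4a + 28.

1

Apply the Euclidean algorithm:
  3a^3 + 27a^2 + 150a + 360 = (-(3/4)a^2 - 12a - 243/2)(-4a + 28) + (3762)
  -4a + 28 = (-(2/1881)a + 14/1881)(3762) + (0)
The last nonzero remainder is the constant 3762, so the polynomials are coprime and gcd = 1.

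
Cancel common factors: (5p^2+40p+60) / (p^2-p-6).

Apply the Euclidean algorithm:
  5p^2+40p+60 = (5)(p^2-p-6) + (45p+90)
  p^2-p-6 = ((1/45)p-1/15)(45p+90) + (0)
Last nonzero remainder: 45p+90. Dividing through by 45 gives the monic gcd p+2.
Cancel p+2 from numerator and denominator to get the reduced form.

(5p+30)/(p-3)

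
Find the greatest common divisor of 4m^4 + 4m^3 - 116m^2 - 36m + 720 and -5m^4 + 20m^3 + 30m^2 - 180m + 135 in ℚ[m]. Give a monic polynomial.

Euclidean algorithm in ℚ[m]:
  4m^4 + 4m^3 - 116m^2 - 36m + 720 = (-4/5)(-5m^4 + 20m^3 + 30m^2 - 180m + 135) + (20m^3 - 92m^2 - 180m + 828)
  -5m^4 + 20m^3 + 30m^2 - 180m + 135 = (-(1/4)m - 3/20)(20m^3 - 92m^2 - 180m + 828) + (-(144/5)m^2 + 1296/5)
  20m^3 - 92m^2 - 180m + 828 = (-(25/36)m + 115/36)(-(144/5)m^2 + 1296/5) + (0)
Last nonzero remainder: -(144/5)m^2 + 1296/5. Dividing through by -144/5 gives the monic gcd m^2 - 9.

m^2 - 9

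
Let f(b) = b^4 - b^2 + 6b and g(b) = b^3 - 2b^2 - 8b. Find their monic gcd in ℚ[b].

b^2 + 2b

Apply the Euclidean algorithm:
  b^4 - b^2 + 6b = (b + 2)(b^3 - 2b^2 - 8b) + (11b^2 + 22b)
  b^3 - 2b^2 - 8b = ((1/11)b - 4/11)(11b^2 + 22b) + (0)
Last nonzero remainder: 11b^2 + 22b. Dividing through by 11 gives the monic gcd b^2 + 2b.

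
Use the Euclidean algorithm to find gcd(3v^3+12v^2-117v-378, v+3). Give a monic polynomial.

v+3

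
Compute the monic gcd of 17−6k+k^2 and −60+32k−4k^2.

1

Repeated division with remainder:
  k^2−6k+17 = (−1/4)(−4k^2+32k−60) + (2k+2)
  −4k^2+32k−60 = (−2k+18)(2k+2) + (−96)
  2k+2 = (−(1/48)k−1/48)(−96) + (0)
The last nonzero remainder is the constant −96, so the polynomials are coprime and gcd = 1.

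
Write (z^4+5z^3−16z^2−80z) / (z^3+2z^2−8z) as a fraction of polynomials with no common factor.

(z^2+z−20)/(z−2)

Apply the Euclidean algorithm:
  z^4+5z^3−16z^2−80z = (z+3)(z^3+2z^2−8z) + (−14z^2−56z)
  z^3+2z^2−8z = (−(1/14)z+1/7)(−14z^2−56z) + (0)
Last nonzero remainder: −14z^2−56z. Dividing through by −14 gives the monic gcd z^2+4z.
Cancel z^2+4z from numerator and denominator to get the reduced form.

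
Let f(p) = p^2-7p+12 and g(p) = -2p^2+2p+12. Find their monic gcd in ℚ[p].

p-3

Euclidean algorithm in ℚ[p]:
  p^2-7p+12 = (-1/2)(-2p^2+2p+12) + (-6p+18)
  -2p^2+2p+12 = ((1/3)p+2/3)(-6p+18) + (0)
Last nonzero remainder: -6p+18. Dividing through by -6 gives the monic gcd p-3.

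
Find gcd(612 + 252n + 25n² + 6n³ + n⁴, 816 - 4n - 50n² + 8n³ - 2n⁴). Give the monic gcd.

Apply the Euclidean algorithm:
  n⁴ + 6n³ + 25n² + 252n + 612 = (-1/2)(-2n⁴ + 8n³ - 50n² - 4n + 816) + (10n³ + 250n + 1020)
  -2n⁴ + 8n³ - 50n² - 4n + 816 = (-(1/5)n + 4/5)(10n³ + 250n + 1020) + (0)
Last nonzero remainder: 10n³ + 250n + 1020. Dividing through by 10 gives the monic gcd n³ + 25n + 102.

102 + 25n + n³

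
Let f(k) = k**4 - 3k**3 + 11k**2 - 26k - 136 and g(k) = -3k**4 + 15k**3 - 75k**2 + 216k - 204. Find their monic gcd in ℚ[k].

Repeated division with remainder:
  k**4 - 3k**3 + 11k**2 - 26k - 136 = (-1/3)(-3k**4 + 15k**3 - 75k**2 + 216k - 204) + (2k**3 - 14k**2 + 46k - 204)
  -3k**4 + 15k**3 - 75k**2 + 216k - 204 = (-(3/2)k - 3)(2k**3 - 14k**2 + 46k - 204) + (-48k**2 + 48k - 816)
  2k**3 - 14k**2 + 46k - 204 = (-(1/24)k + 1/4)(-48k**2 + 48k - 816) + (0)
Last nonzero remainder: -48k**2 + 48k - 816. Dividing through by -48 gives the monic gcd k**2 - k + 17.

k**2 - k + 17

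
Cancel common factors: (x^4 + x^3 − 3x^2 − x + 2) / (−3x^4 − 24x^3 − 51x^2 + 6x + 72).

Euclidean algorithm in ℚ[x]:
  x^4 + x^3 − 3x^2 − x + 2 = (−1/3)(−3x^4 − 24x^3 − 51x^2 + 6x + 72) + (−7x^3 − 20x^2 + x + 26)
  −3x^4 − 24x^3 − 51x^2 + 6x + 72 = ((3/7)x + 108/49)(−7x^3 − 20x^2 + x + 26) + (−(360/49)x^2 − (360/49)x + 720/49)
  −7x^3 − 20x^2 + x + 26 = ((343/360)x + 637/360)(−(360/49)x^2 − (360/49)x + 720/49) + (0)
Last nonzero remainder: −(360/49)x^2 − (360/49)x + 720/49. Dividing through by −360/49 gives the monic gcd x^2 + x − 2.
Cancel x^2 + x − 2 from numerator and denominator to get the reduced form.

(−x^2 + 1)/(3x^2 + 21x + 36)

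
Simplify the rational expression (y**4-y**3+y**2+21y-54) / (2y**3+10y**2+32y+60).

(y**3-4y**2+13y-18)/(2y**2+4y+20)

Repeated division with remainder:
  y**4-y**3+y**2+21y-54 = ((1/2)y-3)(2y**3+10y**2+32y+60) + (15y**2+87y+126)
  2y**3+10y**2+32y+60 = ((2/15)y-8/75)(15y**2+87y+126) + ((612/25)y+1836/25)
  15y**2+87y+126 = ((125/204)y+175/102)((612/25)y+1836/25) + (0)
Last nonzero remainder: (612/25)y+1836/25. Dividing through by 612/25 gives the monic gcd y+3.
Cancel y+3 from numerator and denominator to get the reduced form.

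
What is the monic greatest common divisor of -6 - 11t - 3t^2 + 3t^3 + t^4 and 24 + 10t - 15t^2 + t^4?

-2 - t + t^2

Repeated division with remainder:
  t^4 + 3t^3 - 3t^2 - 11t - 6 = (t^4 - 15t^2 + 10t + 24) + (3t^3 + 12t^2 - 21t - 30)
  t^4 - 15t^2 + 10t + 24 = ((1/3)t - 4/3)(3t^3 + 12t^2 - 21t - 30) + (8t^2 - 8t - 16)
  3t^3 + 12t^2 - 21t - 30 = ((3/8)t + 15/8)(8t^2 - 8t - 16) + (0)
Last nonzero remainder: 8t^2 - 8t - 16. Dividing through by 8 gives the monic gcd t^2 - t - 2.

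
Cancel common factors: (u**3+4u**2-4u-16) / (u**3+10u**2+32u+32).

(u-2)/(u+4)

By polynomial division,
  u**3+4u**2-4u-16 = (u**3+10u**2+32u+32) + (-6u**2-36u-48)
  u**3+10u**2+32u+32 = (-(1/6)u-2/3)(-6u**2-36u-48) + (0)
Last nonzero remainder: -6u**2-36u-48. Dividing through by -6 gives the monic gcd u**2+6u+8.
Cancel u**2+6u+8 from numerator and denominator to get the reduced form.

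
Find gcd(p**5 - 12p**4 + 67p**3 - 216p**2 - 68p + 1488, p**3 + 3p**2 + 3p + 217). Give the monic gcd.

p**2 - 4p + 31

Euclidean algorithm in ℚ[p]:
  p**5 - 12p**4 + 67p**3 - 216p**2 - 68p + 1488 = (p**2 - 15p + 109)(p**3 + 3p**2 + 3p + 217) + (-715p**2 + 2860p - 22165)
  p**3 + 3p**2 + 3p + 217 = (-(1/715)p - 7/715)(-715p**2 + 2860p - 22165) + (0)
Last nonzero remainder: -715p**2 + 2860p - 22165. Dividing through by -715 gives the monic gcd p**2 - 4p + 31.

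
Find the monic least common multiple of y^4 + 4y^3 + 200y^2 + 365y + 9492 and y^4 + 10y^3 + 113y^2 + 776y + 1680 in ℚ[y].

y^6 + 13y^5 + 256y^4 + 2245y^3 + 16777y^2 + 92728y + 189840

Apply the Euclidean algorithm:
  y^4 + 4y^3 + 200y^2 + 365y + 9492 = (y^4 + 10y^3 + 113y^2 + 776y + 1680) + (−6y^3 + 87y^2 − 411y + 7812)
  y^4 + 10y^3 + 113y^2 + 776y + 1680 = (−(1/6)y − 49/12)(−6y^3 + 87y^2 − 411y + 7812) + ((1599/4)y^2 + (1599/4)y + 33579)
  −6y^3 + 87y^2 − 411y + 7812 = (−(8/533)y + 124/533)((1599/4)y^2 + (1599/4)y + 33579) + (0)
Last nonzero remainder: (1599/4)y^2 + (1599/4)y + 33579. Dividing through by 1599/4 gives the monic gcd y^2 + y + 84.
Then lcm(f, g) = f·g / gcd(f, g); expanding and making the result monic gives the answer.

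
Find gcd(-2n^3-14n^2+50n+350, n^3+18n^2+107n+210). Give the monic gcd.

Euclidean algorithm in ℚ[n]:
  -2n^3-14n^2+50n+350 = (-2)(n^3+18n^2+107n+210) + (22n^2+264n+770)
  n^3+18n^2+107n+210 = ((1/22)n+3/11)(22n^2+264n+770) + (0)
Last nonzero remainder: 22n^2+264n+770. Dividing through by 22 gives the monic gcd n^2+12n+35.

n^2+12n+35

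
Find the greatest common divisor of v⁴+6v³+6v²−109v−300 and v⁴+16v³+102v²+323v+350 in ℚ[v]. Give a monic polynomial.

v²+7v+25

Repeated division with remainder:
  v⁴+6v³+6v²−109v−300 = (v⁴+16v³+102v²+323v+350) + (−10v³−96v²−432v−650)
  v⁴+16v³+102v²+323v+350 = (−(1/10)v−16/25)(−10v³−96v²−432v−650) + (−(66/25)v²−(462/25)v−66)
  −10v³−96v²−432v−650 = ((125/33)v+325/33)(−(66/25)v²−(462/25)v−66) + (0)
Last nonzero remainder: −(66/25)v²−(462/25)v−66. Dividing through by −66/25 gives the monic gcd v²+7v+25.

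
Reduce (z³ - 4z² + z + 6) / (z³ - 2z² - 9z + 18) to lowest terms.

(z + 1)/(z + 3)

Apply the Euclidean algorithm:
  z³ - 4z² + z + 6 = (z³ - 2z² - 9z + 18) + (-2z² + 10z - 12)
  z³ - 2z² - 9z + 18 = (-(1/2)z - 3/2)(-2z² + 10z - 12) + (0)
Last nonzero remainder: -2z² + 10z - 12. Dividing through by -2 gives the monic gcd z² - 5z + 6.
Cancel z² - 5z + 6 from numerator and denominator to get the reduced form.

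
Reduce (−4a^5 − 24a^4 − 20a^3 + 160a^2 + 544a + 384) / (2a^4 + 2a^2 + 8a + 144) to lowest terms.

(−2a^3 − 4a^2 + 22a + 24)/(a^2 − 4a + 9)

Euclidean algorithm in ℚ[a]:
  −4a^5 − 24a^4 − 20a^3 + 160a^2 + 544a + 384 = (−2a − 12)(2a^4 + 2a^2 + 8a + 144) + (−16a^3 + 200a^2 + 928a + 2112)
  2a^4 + 2a^2 + 8a + 144 = (−(1/8)a − 25/16)(−16a^3 + 200a^2 + 928a + 2112) + ((861/2)a^2 + 1722a + 3444)
  −16a^3 + 200a^2 + 928a + 2112 = (−(32/861)a + 176/287)((861/2)a^2 + 1722a + 3444) + (0)
Last nonzero remainder: (861/2)a^2 + 1722a + 3444. Dividing through by 861/2 gives the monic gcd a^2 + 4a + 8.
Cancel a^2 + 4a + 8 from numerator and denominator to get the reduced form.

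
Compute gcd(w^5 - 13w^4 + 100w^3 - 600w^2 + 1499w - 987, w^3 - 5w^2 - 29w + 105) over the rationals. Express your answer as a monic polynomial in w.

w^2 - 10w + 21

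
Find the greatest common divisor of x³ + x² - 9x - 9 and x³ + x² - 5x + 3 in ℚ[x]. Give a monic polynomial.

x + 3

Repeated division with remainder:
  x³ + x² - 9x - 9 = (x³ + x² - 5x + 3) + (-4x - 12)
  x³ + x² - 5x + 3 = (-(1/4)x² + (1/2)x - 1/4)(-4x - 12) + (0)
Last nonzero remainder: -4x - 12. Dividing through by -4 gives the monic gcd x + 3.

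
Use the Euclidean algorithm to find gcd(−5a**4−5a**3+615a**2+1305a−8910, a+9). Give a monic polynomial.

a+9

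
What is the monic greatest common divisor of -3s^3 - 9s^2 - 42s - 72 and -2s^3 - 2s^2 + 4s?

Repeated division with remainder:
  -3s^3 - 9s^2 - 42s - 72 = (3/2)(-2s^3 - 2s^2 + 4s) + (-6s^2 - 48s - 72)
  -2s^3 - 2s^2 + 4s = ((1/3)s - 7/3)(-6s^2 - 48s - 72) + (-84s - 168)
  -6s^2 - 48s - 72 = ((1/14)s + 3/7)(-84s - 168) + (0)
Last nonzero remainder: -84s - 168. Dividing through by -84 gives the monic gcd s + 2.

s + 2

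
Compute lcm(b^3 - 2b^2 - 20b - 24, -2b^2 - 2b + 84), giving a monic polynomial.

Apply the Euclidean algorithm:
  b^3 - 2b^2 - 20b - 24 = (-(1/2)b + 3/2)(-2b^2 - 2b + 84) + (25b - 150)
  -2b^2 - 2b + 84 = (-(2/25)b - 14/25)(25b - 150) + (0)
Last nonzero remainder: 25b - 150. Dividing through by 25 gives the monic gcd b - 6.
Then lcm(f, g) = f·g / gcd(f, g); expanding and making the result monic gives the answer.

b^4 + 5b^3 - 34b^2 - 164b - 168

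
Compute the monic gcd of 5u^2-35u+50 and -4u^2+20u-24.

u-2

Apply the Euclidean algorithm:
  5u^2-35u+50 = (-5/4)(-4u^2+20u-24) + (-10u+20)
  -4u^2+20u-24 = ((2/5)u-6/5)(-10u+20) + (0)
Last nonzero remainder: -10u+20. Dividing through by -10 gives the monic gcd u-2.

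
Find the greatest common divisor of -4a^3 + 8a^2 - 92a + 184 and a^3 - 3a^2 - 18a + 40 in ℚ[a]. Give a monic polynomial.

a - 2

By polynomial division,
  -4a^3 + 8a^2 - 92a + 184 = (-4)(a^3 - 3a^2 - 18a + 40) + (-4a^2 - 164a + 344)
  a^3 - 3a^2 - 18a + 40 = (-(1/4)a + 11)(-4a^2 - 164a + 344) + (1872a - 3744)
  -4a^2 - 164a + 344 = (-(1/468)a - 43/468)(1872a - 3744) + (0)
Last nonzero remainder: 1872a - 3744. Dividing through by 1872 gives the monic gcd a - 2.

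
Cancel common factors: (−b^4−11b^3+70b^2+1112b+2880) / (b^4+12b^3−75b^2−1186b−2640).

Repeated division with remainder:
  −b^4−11b^3+70b^2+1112b+2880 = (−1)(b^4+12b^3−75b^2−1186b−2640) + (b^3−5b^2−74b+240)
  b^4+12b^3−75b^2−1186b−2640 = (b+17)(b^3−5b^2−74b+240) + (84b^2−168b−6720)
  b^3−5b^2−74b+240 = ((1/84)b−1/28)(84b^2−168b−6720) + (0)
Last nonzero remainder: 84b^2−168b−6720. Dividing through by 84 gives the monic gcd b^2−2b−80.
Cancel b^2−2b−80 from numerator and denominator to get the reduced form.

(−b^2−13b−36)/(b^2+14b+33)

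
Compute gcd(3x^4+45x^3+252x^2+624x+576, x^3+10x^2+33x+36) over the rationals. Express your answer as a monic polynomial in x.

x^2+7x+12

Repeated division with remainder:
  3x^4+45x^3+252x^2+624x+576 = (3x+15)(x^3+10x^2+33x+36) + (3x^2+21x+36)
  x^3+10x^2+33x+36 = ((1/3)x+1)(3x^2+21x+36) + (0)
Last nonzero remainder: 3x^2+21x+36. Dividing through by 3 gives the monic gcd x^2+7x+12.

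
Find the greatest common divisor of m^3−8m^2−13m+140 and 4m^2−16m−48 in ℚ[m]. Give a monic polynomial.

1

By polynomial division,
  m^3−8m^2−13m+140 = ((1/4)m−1)(4m^2−16m−48) + (−17m+92)
  4m^2−16m−48 = (−(4/17)m−96/289)(−17m+92) + (−5040/289)
  −17m+92 = ((4913/5040)m−6647/1260)(−5040/289) + (0)
The last nonzero remainder is the constant −5040/289, so the polynomials are coprime and gcd = 1.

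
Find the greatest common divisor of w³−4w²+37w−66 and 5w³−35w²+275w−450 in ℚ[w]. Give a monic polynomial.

w−2

Apply the Euclidean algorithm:
  w³−4w²+37w−66 = (1/5)(5w³−35w²+275w−450) + (3w²−18w+24)
  5w³−35w²+275w−450 = ((5/3)w−5/3)(3w²−18w+24) + (205w−410)
  3w²−18w+24 = ((3/205)w−12/205)(205w−410) + (0)
Last nonzero remainder: 205w−410. Dividing through by 205 gives the monic gcd w−2.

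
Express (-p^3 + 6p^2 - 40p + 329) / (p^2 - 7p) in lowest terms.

(-p^2 - p - 47)/(p)

Apply the Euclidean algorithm:
  -p^3 + 6p^2 - 40p + 329 = (-p - 1)(p^2 - 7p) + (-47p + 329)
  p^2 - 7p = (-(1/47)p)(-47p + 329) + (0)
Last nonzero remainder: -47p + 329. Dividing through by -47 gives the monic gcd p - 7.
Cancel p - 7 from numerator and denominator to get the reduced form.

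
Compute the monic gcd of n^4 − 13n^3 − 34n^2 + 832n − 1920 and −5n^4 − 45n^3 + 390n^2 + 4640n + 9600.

Repeated division with remainder:
  n^4 − 13n^3 − 34n^2 + 832n − 1920 = (−1/5)(−5n^4 − 45n^3 + 390n^2 + 4640n + 9600) + (−22n^3 + 44n^2 + 1760n)
  −5n^4 − 45n^3 + 390n^2 + 4640n + 9600 = ((5/22)n + 5/2)(−22n^3 + 44n^2 + 1760n) + (−120n^2 + 240n + 9600)
  −22n^3 + 44n^2 + 1760n = ((11/60)n)(−120n^2 + 240n + 9600) + (0)
Last nonzero remainder: −120n^2 + 240n + 9600. Dividing through by −120 gives the monic gcd n^2 − 2n − 80.

n^2 − 2n − 80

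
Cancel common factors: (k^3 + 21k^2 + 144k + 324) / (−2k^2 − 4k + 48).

By polynomial division,
  k^3 + 21k^2 + 144k + 324 = (−(1/2)k − 19/2)(−2k^2 − 4k + 48) + (130k + 780)
  −2k^2 − 4k + 48 = (−(1/65)k + 4/65)(130k + 780) + (0)
Last nonzero remainder: 130k + 780. Dividing through by 130 gives the monic gcd k + 6.
Cancel k + 6 from numerator and denominator to get the reduced form.

(−k^2 − 15k − 54)/(2k − 8)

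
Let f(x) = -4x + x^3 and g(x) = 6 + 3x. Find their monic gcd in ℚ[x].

2 + x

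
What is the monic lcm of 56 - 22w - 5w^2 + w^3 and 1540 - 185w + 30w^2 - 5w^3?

Repeated division with remainder:
  w^3 - 5w^2 - 22w + 56 = (-1/5)(-5w^3 + 30w^2 - 185w + 1540) + (w^2 - 59w + 364)
  -5w^3 + 30w^2 - 185w + 1540 = (-5w - 265)(w^2 - 59w + 364) + (-14000w + 98000)
  w^2 - 59w + 364 = (-(1/14000)w + 13/3500)(-14000w + 98000) + (0)
Last nonzero remainder: -14000w + 98000. Dividing through by -14000 gives the monic gcd w - 7.
Then lcm(f, g) = f·g / gcd(f, g); expanding and making the result monic gives the answer.

2464 - 912w - 186w^2 + 17w^3 - 4w^4 + w^5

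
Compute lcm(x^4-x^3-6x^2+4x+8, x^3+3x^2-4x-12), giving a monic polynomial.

Apply the Euclidean algorithm:
  x^4-x^3-6x^2+4x+8 = (x-4)(x^3+3x^2-4x-12) + (10x^2-40)
  x^3+3x^2-4x-12 = ((1/10)x+3/10)(10x^2-40) + (0)
Last nonzero remainder: 10x^2-40. Dividing through by 10 gives the monic gcd x^2-4.
Then lcm(f, g) = f·g / gcd(f, g); expanding and making the result monic gives the answer.

x^5+2x^4-9x^3-14x^2+20x+24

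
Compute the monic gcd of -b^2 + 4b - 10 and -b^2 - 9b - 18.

Repeated division with remainder:
  -b^2 + 4b - 10 = (-b^2 - 9b - 18) + (13b + 8)
  -b^2 - 9b - 18 = (-(1/13)b - 109/169)(13b + 8) + (-2170/169)
  13b + 8 = (-(2197/2170)b - 676/1085)(-2170/169) + (0)
The last nonzero remainder is the constant -2170/169, so the polynomials are coprime and gcd = 1.

1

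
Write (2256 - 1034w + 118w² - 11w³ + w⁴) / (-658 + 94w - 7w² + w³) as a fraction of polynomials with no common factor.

(24 - 11w + w²)/(-7 + w)

Euclidean algorithm in ℚ[w]:
  w⁴ - 11w³ + 118w² - 1034w + 2256 = (w - 4)(w³ - 7w² + 94w - 658) + (-4w² - 376)
  w³ - 7w² + 94w - 658 = (-(1/4)w + 7/4)(-4w² - 376) + (0)
Last nonzero remainder: -4w² - 376. Dividing through by -4 gives the monic gcd w² + 94.
Cancel w² + 94 from numerator and denominator to get the reduced form.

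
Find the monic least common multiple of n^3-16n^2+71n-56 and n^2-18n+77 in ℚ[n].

n^4-27n^3+247n^2-837n+616

By polynomial division,
  n^3-16n^2+71n-56 = (n+2)(n^2-18n+77) + (30n-210)
  n^2-18n+77 = ((1/30)n-11/30)(30n-210) + (0)
Last nonzero remainder: 30n-210. Dividing through by 30 gives the monic gcd n-7.
Then lcm(f, g) = f·g / gcd(f, g); expanding and making the result monic gives the answer.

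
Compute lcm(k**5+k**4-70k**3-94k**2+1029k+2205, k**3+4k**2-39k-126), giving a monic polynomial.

k**6-5k**5-76k**4+326k**3+1593k**2-3969k-13230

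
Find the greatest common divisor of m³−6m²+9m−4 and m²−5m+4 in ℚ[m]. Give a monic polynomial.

m²−5m+4

Euclidean algorithm in ℚ[m]:
  m³−6m²+9m−4 = (m−1)(m²−5m+4) + (0)
The last nonzero remainder m²−5m+4 is already monic.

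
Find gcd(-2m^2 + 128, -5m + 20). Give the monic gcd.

By polynomial division,
  -2m^2 + 128 = ((2/5)m + 8/5)(-5m + 20) + (96)
  -5m + 20 = (-(5/96)m + 5/24)(96) + (0)
The last nonzero remainder is the constant 96, so the polynomials are coprime and gcd = 1.

1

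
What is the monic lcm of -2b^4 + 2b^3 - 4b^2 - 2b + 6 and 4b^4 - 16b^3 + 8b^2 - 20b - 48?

Euclidean algorithm in ℚ[b]:
  -2b^4 + 2b^3 - 4b^2 - 2b + 6 = (-1/2)(4b^4 - 16b^3 + 8b^2 - 20b - 48) + (-6b^3 - 12b - 18)
  4b^4 - 16b^3 + 8b^2 - 20b - 48 = (-(2/3)b + 8/3)(-6b^3 - 12b - 18) + (0)
Last nonzero remainder: -6b^3 - 12b - 18. Dividing through by -6 gives the monic gcd b^3 + 2b + 3.
Then lcm(f, g) = f·g / gcd(f, g); expanding and making the result monic gives the answer.

b^5 - 5b^4 + 6b^3 - 7b^2 - 7b + 12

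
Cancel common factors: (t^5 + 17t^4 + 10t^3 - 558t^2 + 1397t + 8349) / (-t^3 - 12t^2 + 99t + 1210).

Repeated division with remainder:
  t^5 + 17t^4 + 10t^3 - 558t^2 + 1397t + 8349 = (-t^2 - 5t - 49)(-t^3 - 12t^2 + 99t + 1210) + (559t^2 + 12298t + 67639)
  -t^3 - 12t^2 + 99t + 1210 = (-(1/559)t + 10/559)(559t^2 + 12298t + 67639) + (0)
Last nonzero remainder: 559t^2 + 12298t + 67639. Dividing through by 559 gives the monic gcd t^2 + 22t + 121.
Cancel t^2 + 22t + 121 from numerator and denominator to get the reduced form.

(-t^3 + 5t^2 + t - 69)/(t - 10)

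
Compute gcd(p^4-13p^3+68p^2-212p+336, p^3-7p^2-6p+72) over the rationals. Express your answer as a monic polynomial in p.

Apply the Euclidean algorithm:
  p^4-13p^3+68p^2-212p+336 = (p-6)(p^3-7p^2-6p+72) + (32p^2-320p+768)
  p^3-7p^2-6p+72 = ((1/32)p+3/32)(32p^2-320p+768) + (0)
Last nonzero remainder: 32p^2-320p+768. Dividing through by 32 gives the monic gcd p^2-10p+24.

p^2-10p+24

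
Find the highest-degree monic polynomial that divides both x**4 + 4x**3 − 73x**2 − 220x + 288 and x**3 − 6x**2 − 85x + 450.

x + 9

Apply the Euclidean algorithm:
  x**4 + 4x**3 − 73x**2 − 220x + 288 = (x + 10)(x**3 − 6x**2 − 85x + 450) + (72x**2 + 180x − 4212)
  x**3 − 6x**2 − 85x + 450 = ((1/72)x − 17/144)(72x**2 + 180x − 4212) + (−(21/4)x − 189/4)
  72x**2 + 180x − 4212 = (−(96/7)x + 624/7)(−(21/4)x − 189/4) + (0)
Last nonzero remainder: −(21/4)x − 189/4. Dividing through by −21/4 gives the monic gcd x + 9.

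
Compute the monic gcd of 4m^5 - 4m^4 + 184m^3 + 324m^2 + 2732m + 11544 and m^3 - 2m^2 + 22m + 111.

Apply the Euclidean algorithm:
  4m^5 - 4m^4 + 184m^3 + 324m^2 + 2732m + 11544 = (4m^2 + 4m + 104)(m^3 - 2m^2 + 22m + 111) + (0)
The last nonzero remainder m^3 - 2m^2 + 22m + 111 is already monic.

m^3 - 2m^2 + 22m + 111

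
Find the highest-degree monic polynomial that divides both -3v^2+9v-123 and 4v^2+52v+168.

Apply the Euclidean algorithm:
  -3v^2+9v-123 = (-3/4)(4v^2+52v+168) + (48v+3)
  4v^2+52v+168 = ((1/12)v+69/64)(48v+3) + (10545/64)
  48v+3 = ((1024/3515)v+64/3515)(10545/64) + (0)
The last nonzero remainder is the constant 10545/64, so the polynomials are coprime and gcd = 1.

1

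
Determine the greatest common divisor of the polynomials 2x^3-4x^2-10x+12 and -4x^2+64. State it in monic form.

1

Apply the Euclidean algorithm:
  2x^3-4x^2-10x+12 = (-(1/2)x+1)(-4x^2+64) + (22x-52)
  -4x^2+64 = (-(2/11)x-52/121)(22x-52) + (5040/121)
  22x-52 = ((1331/2520)x-1573/1260)(5040/121) + (0)
The last nonzero remainder is the constant 5040/121, so the polynomials are coprime and gcd = 1.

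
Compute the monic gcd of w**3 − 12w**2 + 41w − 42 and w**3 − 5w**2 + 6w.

w**2 − 5w + 6

Euclidean algorithm in ℚ[w]:
  w**3 − 12w**2 + 41w − 42 = (w**3 − 5w**2 + 6w) + (−7w**2 + 35w − 42)
  w**3 − 5w**2 + 6w = (−(1/7)w)(−7w**2 + 35w − 42) + (0)
Last nonzero remainder: −7w**2 + 35w − 42. Dividing through by −7 gives the monic gcd w**2 − 5w + 6.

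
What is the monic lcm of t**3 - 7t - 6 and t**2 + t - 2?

Apply the Euclidean algorithm:
  t**3 - 7t - 6 = (t - 1)(t**2 + t - 2) + (-4t - 8)
  t**2 + t - 2 = (-(1/4)t + 1/4)(-4t - 8) + (0)
Last nonzero remainder: -4t - 8. Dividing through by -4 gives the monic gcd t + 2.
Then lcm(f, g) = f·g / gcd(f, g); expanding and making the result monic gives the answer.

t**4 - t**3 - 7t**2 + t + 6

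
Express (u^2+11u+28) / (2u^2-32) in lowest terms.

(u+7)/(2u-8)

Repeated division with remainder:
  u^2+11u+28 = (1/2)(2u^2-32) + (11u+44)
  2u^2-32 = ((2/11)u-8/11)(11u+44) + (0)
Last nonzero remainder: 11u+44. Dividing through by 11 gives the monic gcd u+4.
Cancel u+4 from numerator and denominator to get the reduced form.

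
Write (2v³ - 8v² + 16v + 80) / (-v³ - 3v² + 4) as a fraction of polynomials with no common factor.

(-2v² + 12v - 40)/(v² + v - 2)

Repeated division with remainder:
  2v³ - 8v² + 16v + 80 = (-2)(-v³ - 3v² + 4) + (-14v² + 16v + 88)
  -v³ - 3v² + 4 = ((1/14)v + 29/98)(-14v² + 16v + 88) + (-(540/49)v - 1080/49)
  -14v² + 16v + 88 = ((343/270)v - 539/135)(-(540/49)v - 1080/49) + (0)
Last nonzero remainder: -(540/49)v - 1080/49. Dividing through by -540/49 gives the monic gcd v + 2.
Cancel v + 2 from numerator and denominator to get the reduced form.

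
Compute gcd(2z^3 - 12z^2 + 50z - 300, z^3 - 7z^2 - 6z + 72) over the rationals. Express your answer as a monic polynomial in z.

z - 6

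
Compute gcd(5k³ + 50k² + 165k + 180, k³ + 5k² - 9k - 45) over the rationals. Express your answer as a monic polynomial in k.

Apply the Euclidean algorithm:
  5k³ + 50k² + 165k + 180 = (5)(k³ + 5k² - 9k - 45) + (25k² + 210k + 405)
  k³ + 5k² - 9k - 45 = ((1/25)k - 17/125)(25k² + 210k + 405) + ((84/25)k + 252/25)
  25k² + 210k + 405 = ((625/84)k + 1125/28)((84/25)k + 252/25) + (0)
Last nonzero remainder: (84/25)k + 252/25. Dividing through by 84/25 gives the monic gcd k + 3.

k + 3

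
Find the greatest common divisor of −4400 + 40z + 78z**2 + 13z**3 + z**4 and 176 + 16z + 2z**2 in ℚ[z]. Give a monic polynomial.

88 + 8z + z**2

By polynomial division,
  z**4 + 13z**3 + 78z**2 + 40z − 4400 = ((1/2)z**2 + (5/2)z − 25)(2z**2 + 16z + 176) + (0)
Last nonzero remainder: 2z**2 + 16z + 176. Dividing through by 2 gives the monic gcd z**2 + 8z + 88.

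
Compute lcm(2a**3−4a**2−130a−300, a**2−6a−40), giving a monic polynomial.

a**4+2a**3−73a**2−410a−600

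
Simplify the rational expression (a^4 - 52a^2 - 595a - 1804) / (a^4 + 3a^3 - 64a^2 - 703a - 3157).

(a + 4)/(a + 7)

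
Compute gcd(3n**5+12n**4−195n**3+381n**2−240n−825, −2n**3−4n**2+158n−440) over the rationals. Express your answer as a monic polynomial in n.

By polynomial division,
  3n**5+12n**4−195n**3+381n**2−240n−825 = (−(3/2)n**2−3n−15)(−2n**3−4n**2+158n−440) + (135n**2+810n−7425)
  −2n**3−4n**2+158n−440 = (−(2/135)n+8/135)(135n**2+810n−7425) + (0)
Last nonzero remainder: 135n**2+810n−7425. Dividing through by 135 gives the monic gcd n**2+6n−55.

n**2+6n−55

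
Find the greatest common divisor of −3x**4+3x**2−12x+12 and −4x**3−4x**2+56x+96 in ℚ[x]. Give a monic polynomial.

x+2

Euclidean algorithm in ℚ[x]:
  −3x**4+3x**2−12x+12 = ((3/4)x−3/4)(−4x**3−4x**2+56x+96) + (−42x**2−42x+84)
  −4x**3−4x**2+56x+96 = ((2/21)x)(−42x**2−42x+84) + (48x+96)
  −42x**2−42x+84 = (−(7/8)x+7/8)(48x+96) + (0)
Last nonzero remainder: 48x+96. Dividing through by 48 gives the monic gcd x+2.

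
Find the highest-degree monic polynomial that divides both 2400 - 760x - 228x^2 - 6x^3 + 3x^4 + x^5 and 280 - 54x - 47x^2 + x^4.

By polynomial division,
  x^5 + 3x^4 - 6x^3 - 228x^2 - 760x + 2400 = (x + 3)(x^4 - 47x^2 - 54x + 280) + (41x^3 - 33x^2 - 878x + 1560)
  x^4 - 47x^2 - 54x + 280 = ((1/41)x + 33/1681)(41x^3 - 33x^2 - 878x + 1560) + (-(41920/1681)x^2 - (125760/1681)x + 419200/1681)
  41x^3 - 33x^2 - 878x + 1560 = (-(68921/41920)x + 65559/10480)(-(41920/1681)x^2 - (125760/1681)x + 419200/1681) + (0)
Last nonzero remainder: -(41920/1681)x^2 - (125760/1681)x + 419200/1681. Dividing through by -41920/1681 gives the monic gcd x^2 + 3x - 10.

-10 + 3x + x^2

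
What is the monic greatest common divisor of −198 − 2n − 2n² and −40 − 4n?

Apply the Euclidean algorithm:
  −2n² − 2n − 198 = ((1/2)n − 9/2)(−4n − 40) + (−378)
  −4n − 40 = ((2/189)n + 20/189)(−378) + (0)
The last nonzero remainder is the constant −378, so the polynomials are coprime and gcd = 1.

1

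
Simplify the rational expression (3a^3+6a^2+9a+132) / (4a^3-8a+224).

Repeated division with remainder:
  3a^3+6a^2+9a+132 = (3/4)(4a^3-8a+224) + (6a^2+15a-36)
  4a^3-8a+224 = ((2/3)a-5/3)(6a^2+15a-36) + (41a+164)
  6a^2+15a-36 = ((6/41)a-9/41)(41a+164) + (0)
Last nonzero remainder: 41a+164. Dividing through by 41 gives the monic gcd a+4.
Cancel a+4 from numerator and denominator to get the reduced form.

(3a^2-6a+33)/(4a^2-16a+56)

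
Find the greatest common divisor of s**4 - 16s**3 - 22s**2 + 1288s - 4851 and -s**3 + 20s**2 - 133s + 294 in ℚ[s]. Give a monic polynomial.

By polynomial division,
  s**4 - 16s**3 - 22s**2 + 1288s - 4851 = (-s - 4)(-s**3 + 20s**2 - 133s + 294) + (-75s**2 + 1050s - 3675)
  -s**3 + 20s**2 - 133s + 294 = ((1/75)s - 2/25)(-75s**2 + 1050s - 3675) + (0)
Last nonzero remainder: -75s**2 + 1050s - 3675. Dividing through by -75 gives the monic gcd s**2 - 14s + 49.

s**2 - 14s + 49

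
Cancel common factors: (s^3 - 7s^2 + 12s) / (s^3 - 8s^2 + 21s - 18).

By polynomial division,
  s^3 - 7s^2 + 12s = (s^3 - 8s^2 + 21s - 18) + (s^2 - 9s + 18)
  s^3 - 8s^2 + 21s - 18 = (s + 1)(s^2 - 9s + 18) + (12s - 36)
  s^2 - 9s + 18 = ((1/12)s - 1/2)(12s - 36) + (0)
Last nonzero remainder: 12s - 36. Dividing through by 12 gives the monic gcd s - 3.
Cancel s - 3 from numerator and denominator to get the reduced form.

(s^2 - 4s)/(s^2 - 5s + 6)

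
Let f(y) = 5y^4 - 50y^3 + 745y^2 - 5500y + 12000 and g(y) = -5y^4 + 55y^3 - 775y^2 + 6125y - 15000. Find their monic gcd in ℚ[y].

Repeated division with remainder:
  5y^4 - 50y^3 + 745y^2 - 5500y + 12000 = (-1)(-5y^4 + 55y^3 - 775y^2 + 6125y - 15000) + (5y^3 - 30y^2 + 625y - 3000)
  -5y^4 + 55y^3 - 775y^2 + 6125y - 15000 = (-y + 5)(5y^3 - 30y^2 + 625y - 3000) + (0)
Last nonzero remainder: 5y^3 - 30y^2 + 625y - 3000. Dividing through by 5 gives the monic gcd y^3 - 6y^2 + 125y - 600.

y^3 - 6y^2 + 125y - 600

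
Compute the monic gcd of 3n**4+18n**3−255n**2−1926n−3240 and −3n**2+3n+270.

n**2−n−90

By polynomial division,
  3n**4+18n**3−255n**2−1926n−3240 = (−n**2−7n−12)(−3n**2+3n+270) + (0)
Last nonzero remainder: −3n**2+3n+270. Dividing through by −3 gives the monic gcd n**2−n−90.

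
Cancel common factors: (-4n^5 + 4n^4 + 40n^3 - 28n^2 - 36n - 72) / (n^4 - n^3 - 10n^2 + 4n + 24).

By polynomial division,
  -4n^5 + 4n^4 + 40n^3 - 28n^2 - 36n - 72 = (-4n)(n^4 - n^3 - 10n^2 + 4n + 24) + (-12n^2 + 60n - 72)
  n^4 - n^3 - 10n^2 + 4n + 24 = (-(1/12)n^2 - (1/3)n - 1/3)(-12n^2 + 60n - 72) + (0)
Last nonzero remainder: -12n^2 + 60n - 72. Dividing through by -12 gives the monic gcd n^2 - 5n + 6.
Cancel n^2 - 5n + 6 from numerator and denominator to get the reduced form.

(-4n^3 - 16n^2 - 16n - 12)/(n^2 + 4n + 4)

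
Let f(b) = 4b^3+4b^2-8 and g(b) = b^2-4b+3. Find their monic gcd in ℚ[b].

b-1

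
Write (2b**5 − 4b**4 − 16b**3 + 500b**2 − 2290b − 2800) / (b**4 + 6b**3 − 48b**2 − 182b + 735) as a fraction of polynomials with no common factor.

(2b**3 − 8b**2 + 70b + 80)/(b**2 + 4b − 21)

Repeated division with remainder:
  2b**5 − 4b**4 − 16b**3 + 500b**2 − 2290b − 2800 = (2b − 16)(b**4 + 6b**3 − 48b**2 − 182b + 735) + (176b**3 + 96b**2 − 6672b + 8960)
  b**4 + 6b**3 − 48b**2 − 182b + 735 = ((1/176)b + 15/484)(176b**3 + 96b**2 − 6672b + 8960) + (−(1581/121)b**2 − (3162/121)b + 55335/121)
  176b**3 + 96b**2 − 6672b + 8960 = (−(21296/1581)b + 30976/1581)(−(1581/121)b**2 − (3162/121)b + 55335/121) + (0)
Last nonzero remainder: −(1581/121)b**2 − (3162/121)b + 55335/121. Dividing through by −1581/121 gives the monic gcd b**2 + 2b − 35.
Cancel b**2 + 2b − 35 from numerator and denominator to get the reduced form.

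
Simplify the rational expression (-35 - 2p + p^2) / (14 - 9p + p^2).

(5 + p)/(-2 + p)

Euclidean algorithm in ℚ[p]:
  p^2 - 2p - 35 = (p^2 - 9p + 14) + (7p - 49)
  p^2 - 9p + 14 = ((1/7)p - 2/7)(7p - 49) + (0)
Last nonzero remainder: 7p - 49. Dividing through by 7 gives the monic gcd p - 7.
Cancel p - 7 from numerator and denominator to get the reduced form.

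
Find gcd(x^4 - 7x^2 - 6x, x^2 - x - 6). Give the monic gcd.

Repeated division with remainder:
  x^4 - 7x^2 - 6x = (x^2 + x)(x^2 - x - 6) + (0)
The last nonzero remainder x^2 - x - 6 is already monic.

x^2 - x - 6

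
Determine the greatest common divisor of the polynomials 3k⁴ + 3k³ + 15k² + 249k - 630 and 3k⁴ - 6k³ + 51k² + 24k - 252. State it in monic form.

By polynomial division,
  3k⁴ + 3k³ + 15k² + 249k - 630 = (3k⁴ - 6k³ + 51k² + 24k - 252) + (9k³ - 36k² + 225k - 378)
  3k⁴ - 6k³ + 51k² + 24k - 252 = ((1/3)k + 2/3)(9k³ - 36k² + 225k - 378) + (0)
Last nonzero remainder: 9k³ - 36k² + 225k - 378. Dividing through by 9 gives the monic gcd k³ - 4k² + 25k - 42.

k³ - 4k² + 25k - 42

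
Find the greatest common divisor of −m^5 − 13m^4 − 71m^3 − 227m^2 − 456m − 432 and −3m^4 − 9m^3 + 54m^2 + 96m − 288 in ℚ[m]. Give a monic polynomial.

m^2 + 8m + 16

Euclidean algorithm in ℚ[m]:
  −m^5 − 13m^4 − 71m^3 − 227m^2 − 456m − 432 = ((1/3)m + 10/3)(−3m^4 − 9m^3 + 54m^2 + 96m − 288) + (−59m^3 − 439m^2 − 680m + 528)
  −3m^4 − 9m^3 + 54m^2 + 96m − 288 = ((3/59)m − 786/3481)(−59m^3 − 439m^2 − 680m + 528) + (−(36720/3481)m^2 − (293760/3481)m − 587520/3481)
  −59m^3 − 439m^2 − 680m + 528 = ((205379/36720)m − 38291/12240)(−(36720/3481)m^2 − (293760/3481)m − 587520/3481) + (0)
Last nonzero remainder: −(36720/3481)m^2 − (293760/3481)m − 587520/3481. Dividing through by −36720/3481 gives the monic gcd m^2 + 8m + 16.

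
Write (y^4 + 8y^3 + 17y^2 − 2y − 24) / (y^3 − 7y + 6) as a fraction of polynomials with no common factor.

Repeated division with remainder:
  y^4 + 8y^3 + 17y^2 − 2y − 24 = (y + 8)(y^3 − 7y + 6) + (24y^2 + 48y − 72)
  y^3 − 7y + 6 = ((1/24)y − 1/12)(24y^2 + 48y − 72) + (0)
Last nonzero remainder: 24y^2 + 48y − 72. Dividing through by 24 gives the monic gcd y^2 + 2y − 3.
Cancel y^2 + 2y − 3 from numerator and denominator to get the reduced form.

(y^2 + 6y + 8)/(y − 2)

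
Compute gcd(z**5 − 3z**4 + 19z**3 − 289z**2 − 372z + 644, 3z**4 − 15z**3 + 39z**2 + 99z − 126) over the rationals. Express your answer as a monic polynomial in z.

z**2 + z − 2

By polynomial division,
  z**5 − 3z**4 + 19z**3 − 289z**2 − 372z + 644 = ((1/3)z + 2/3)(3z**4 − 15z**3 + 39z**2 + 99z − 126) + (16z**3 − 348z**2 − 396z + 728)
  3z**4 − 15z**3 + 39z**2 + 99z − 126 = ((3/16)z + 201/64)(16z**3 − 348z**2 − 396z + 728) + ((19299/16)z**2 + (19299/16)z − 19299/8)
  16z**3 − 348z**2 − 396z + 728 = ((256/19299)z − 832/2757)((19299/16)z**2 + (19299/16)z − 19299/8) + (0)
Last nonzero remainder: (19299/16)z**2 + (19299/16)z − 19299/8. Dividing through by 19299/16 gives the monic gcd z**2 + z − 2.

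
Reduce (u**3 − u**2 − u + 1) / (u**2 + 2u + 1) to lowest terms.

(u**2 − 2u + 1)/(u + 1)

By polynomial division,
  u**3 − u**2 − u + 1 = (u − 3)(u**2 + 2u + 1) + (4u + 4)
  u**2 + 2u + 1 = ((1/4)u + 1/4)(4u + 4) + (0)
Last nonzero remainder: 4u + 4. Dividing through by 4 gives the monic gcd u + 1.
Cancel u + 1 from numerator and denominator to get the reduced form.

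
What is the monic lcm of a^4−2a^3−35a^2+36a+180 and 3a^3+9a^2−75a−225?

a^6−4a^5−46a^4+136a^3+633a^2−900a−2700

Euclidean algorithm in ℚ[a]:
  a^4−2a^3−35a^2+36a+180 = ((1/3)a−5/3)(3a^3+9a^2−75a−225) + (5a^2−14a−195)
  3a^3+9a^2−75a−225 = ((3/5)a+87/25)(5a^2−14a−195) + ((2268/25)a+2268/5)
  5a^2−14a−195 = ((125/2268)a−325/756)((2268/25)a+2268/5) + (0)
Last nonzero remainder: (2268/25)a+2268/5. Dividing through by 2268/25 gives the monic gcd a+5.
Then lcm(f, g) = f·g / gcd(f, g); expanding and making the result monic gives the answer.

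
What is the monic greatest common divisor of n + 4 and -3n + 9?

Euclidean algorithm in ℚ[n]:
  n + 4 = (-1/3)(-3n + 9) + (7)
  -3n + 9 = (-(3/7)n + 9/7)(7) + (0)
The last nonzero remainder is the constant 7, so the polynomials are coprime and gcd = 1.

1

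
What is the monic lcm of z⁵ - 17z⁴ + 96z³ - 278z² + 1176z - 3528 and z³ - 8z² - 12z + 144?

Apply the Euclidean algorithm:
  z⁵ - 17z⁴ + 96z³ - 278z² + 1176z - 3528 = (z² - 9z + 36)(z³ - 8z² - 12z + 144) + (-242z² + 2904z - 8712)
  z³ - 8z² - 12z + 144 = (-(1/242)z - 2/121)(-242z² + 2904z - 8712) + (0)
Last nonzero remainder: -242z² + 2904z - 8712. Dividing through by -242 gives the monic gcd z² - 12z + 36.
Then lcm(f, g) = f·g / gcd(f, g); expanding and making the result monic gives the answer.

z⁶ - 13z⁵ + 28z⁴ + 106z³ + 64z² + 1176z - 14112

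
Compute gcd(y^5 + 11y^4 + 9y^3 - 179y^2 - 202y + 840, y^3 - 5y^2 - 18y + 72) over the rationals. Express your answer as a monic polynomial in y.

Apply the Euclidean algorithm:
  y^5 + 11y^4 + 9y^3 - 179y^2 - 202y + 840 = (y^2 + 16y + 107)(y^3 - 5y^2 - 18y + 72) + (572y^2 + 572y - 6864)
  y^3 - 5y^2 - 18y + 72 = ((1/572)y - 3/286)(572y^2 + 572y - 6864) + (0)
Last nonzero remainder: 572y^2 + 572y - 6864. Dividing through by 572 gives the monic gcd y^2 + y - 12.

y^2 + y - 12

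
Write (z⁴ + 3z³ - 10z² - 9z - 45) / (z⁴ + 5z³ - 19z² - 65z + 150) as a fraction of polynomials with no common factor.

(z² + z + 3)/(z² + 3z - 10)

By polynomial division,
  z⁴ + 3z³ - 10z² - 9z - 45 = (z⁴ + 5z³ - 19z² - 65z + 150) + (-2z³ + 9z² + 56z - 195)
  z⁴ + 5z³ - 19z² - 65z + 150 = (-(1/2)z - 19/4)(-2z³ + 9z² + 56z - 195) + ((207/4)z² + (207/2)z - 3105/4)
  -2z³ + 9z² + 56z - 195 = (-(8/207)z + 52/207)((207/4)z² + (207/2)z - 3105/4) + (0)
Last nonzero remainder: (207/4)z² + (207/2)z - 3105/4. Dividing through by 207/4 gives the monic gcd z² + 2z - 15.
Cancel z² + 2z - 15 from numerator and denominator to get the reduced form.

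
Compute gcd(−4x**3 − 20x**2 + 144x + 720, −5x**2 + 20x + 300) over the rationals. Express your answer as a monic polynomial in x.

Apply the Euclidean algorithm:
  −4x**3 − 20x**2 + 144x + 720 = ((4/5)x + 36/5)(−5x**2 + 20x + 300) + (−240x − 1440)
  −5x**2 + 20x + 300 = ((1/48)x − 5/24)(−240x − 1440) + (0)
Last nonzero remainder: −240x − 1440. Dividing through by −240 gives the monic gcd x + 6.

x + 6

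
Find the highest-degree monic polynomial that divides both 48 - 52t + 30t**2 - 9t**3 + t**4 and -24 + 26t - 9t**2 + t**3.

12 - 7t + t**2

Euclidean algorithm in ℚ[t]:
  t**4 - 9t**3 + 30t**2 - 52t + 48 = (t)(t**3 - 9t**2 + 26t - 24) + (4t**2 - 28t + 48)
  t**3 - 9t**2 + 26t - 24 = ((1/4)t - 1/2)(4t**2 - 28t + 48) + (0)
Last nonzero remainder: 4t**2 - 28t + 48. Dividing through by 4 gives the monic gcd t**2 - 7t + 12.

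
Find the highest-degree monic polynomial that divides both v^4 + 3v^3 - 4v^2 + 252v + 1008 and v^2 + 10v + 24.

Apply the Euclidean algorithm:
  v^4 + 3v^3 - 4v^2 + 252v + 1008 = (v^2 - 7v + 42)(v^2 + 10v + 24) + (0)
The last nonzero remainder v^2 + 10v + 24 is already monic.

v^2 + 10v + 24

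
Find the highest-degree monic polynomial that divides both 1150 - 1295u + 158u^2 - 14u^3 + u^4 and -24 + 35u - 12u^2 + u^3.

-1 + u

Repeated division with remainder:
  u^4 - 14u^3 + 158u^2 - 1295u + 1150 = (u - 2)(u^3 - 12u^2 + 35u - 24) + (99u^2 - 1201u + 1102)
  u^3 - 12u^2 + 35u - 24 = ((1/99)u + 13/9801)(99u^2 - 1201u + 1102) + ((249550/9801)u - 249550/9801)
  99u^2 - 1201u + 1102 = ((970299/249550)u - 5400351/124775)((249550/9801)u - 249550/9801) + (0)
Last nonzero remainder: (249550/9801)u - 249550/9801. Dividing through by 249550/9801 gives the monic gcd u - 1.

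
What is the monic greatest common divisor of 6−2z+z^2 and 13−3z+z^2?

1

By polynomial division,
  z^2−2z+6 = (z^2−3z+13) + (z−7)
  z^2−3z+13 = (z+4)(z−7) + (41)
  z−7 = ((1/41)z−7/41)(41) + (0)
The last nonzero remainder is the constant 41, so the polynomials are coprime and gcd = 1.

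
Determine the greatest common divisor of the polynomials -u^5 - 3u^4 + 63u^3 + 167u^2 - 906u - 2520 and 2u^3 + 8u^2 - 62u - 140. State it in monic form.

u^2 + 2u - 35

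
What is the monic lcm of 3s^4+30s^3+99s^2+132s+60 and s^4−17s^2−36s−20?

Repeated division with remainder:
  3s^4+30s^3+99s^2+132s+60 = (3)(s^4−17s^2−36s−20) + (30s^3+150s^2+240s+120)
  s^4−17s^2−36s−20 = ((1/30)s−1/6)(30s^3+150s^2+240s+120) + (0)
Last nonzero remainder: 30s^3+150s^2+240s+120. Dividing through by 30 gives the monic gcd s^3+5s^2+8s+4.
Then lcm(f, g) = f·g / gcd(f, g); expanding and making the result monic gives the answer.

s^5+5s^4−17s^3−121s^2−200s−100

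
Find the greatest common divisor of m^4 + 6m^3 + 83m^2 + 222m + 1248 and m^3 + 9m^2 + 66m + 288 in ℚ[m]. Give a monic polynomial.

m^2 + 3m + 48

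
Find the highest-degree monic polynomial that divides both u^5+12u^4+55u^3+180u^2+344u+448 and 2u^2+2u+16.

u^2+u+8

Repeated division with remainder:
  u^5+12u^4+55u^3+180u^2+344u+448 = ((1/2)u^3+(11/2)u^2+18u+28)(2u^2+2u+16) + (0)
Last nonzero remainder: 2u^2+2u+16. Dividing through by 2 gives the monic gcd u^2+u+8.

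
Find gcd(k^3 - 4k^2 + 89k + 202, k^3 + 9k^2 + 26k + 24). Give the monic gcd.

k + 2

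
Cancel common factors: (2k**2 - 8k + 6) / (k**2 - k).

Euclidean algorithm in ℚ[k]:
  2k**2 - 8k + 6 = (2)(k**2 - k) + (-6k + 6)
  k**2 - k = (-(1/6)k)(-6k + 6) + (0)
Last nonzero remainder: -6k + 6. Dividing through by -6 gives the monic gcd k - 1.
Cancel k - 1 from numerator and denominator to get the reduced form.

(2k - 6)/(k)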